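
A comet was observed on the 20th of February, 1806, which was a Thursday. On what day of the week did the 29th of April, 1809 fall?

Day-of-year of February 20, 1806: 51.
Day-of-year of April 29, 1809: 119.
1806 has 365 days, so 365 − 51 = 314 days remain in 1806.
Full years: 1807: 365; 1808: 366. Sum = 731.
Total: 314 + 731 + 119 = 1164 days.
1164 mod 7 = 2, so 2 days after Thursday is Saturday.

Saturday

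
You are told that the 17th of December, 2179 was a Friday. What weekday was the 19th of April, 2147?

Count forward from the earlier date (April 19, 2147) to the later (December 17, 2179):
From April 19, 2147 to April 19, 2179: 32 years, of which 8 contain a Feb 29 — 24×365 + 8×366 = 11688 days.
April 2179: 30 − 19 = 11 days remain.
Then May (31), June (30), July (31), August (31), September (30), October (31), November (30): 31 + 30 + 31 + 31 + 30 + 31 + 30 = 214 days.
December 1–17, 2179: 17 days.
Residual: 242 days.
Total: 11930 days.
11930 mod 7 = 2, so 2 days before Friday is Wednesday.

Wednesday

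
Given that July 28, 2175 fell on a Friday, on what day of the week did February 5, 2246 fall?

Thursday

From July 28, 2175 to July 28, 2245: 70 years, of which 17 contain a Feb 29 — 53×365 + 17×366 = 25567 days.
(2200 is not a leap year (divisible by 100 but not 400).)
July 2245: 31 − 28 = 3 days remain.
Then August (31), September (30), October (31), November (30), December (31), January (31): 31 + 30 + 31 + 30 + 31 + 31 = 184 days.
February 1–5, 2246: 5 days (2246 is not a leap year).
Residual: 192 days.
Total: 25759 days.
25759 mod 7 = 6, so 6 days after Friday is Thursday.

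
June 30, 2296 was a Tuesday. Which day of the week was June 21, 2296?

Sunday

Count forward from the earlier date (June 21, 2296) to the later (June 30, 2296):
Within June 2296: 30 − 21 = 9 days.
9 mod 7 = 2, so 2 days before Tuesday is Sunday.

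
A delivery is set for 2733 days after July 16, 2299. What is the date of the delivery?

January 9, 2307

Count 2733 days after July 16, 2299:
Day-of-year of July 16, 2299: 197.
Day-of-year of January 9, 2307: 9.
2299 has 365 days, so 365 − 197 = 168 days remain in 2299.
Full years 2300–2306: 6 common + 1 leap = 6×365 + 1×366 = 2556 days.
Total: 168 + 2556 + 9 = 2733 days.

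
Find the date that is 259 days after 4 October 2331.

19 June 2332

Count 259 days after October 4, 2331:
October 2331: 31 − 4 = 27 days remain.
Then November (30), December (31), January (31), February 2332 (29), March (31), April (30), May (31): 30 + 31 + 31 + 29 + 31 + 30 + 31 = 213 days.
June 1–19, 2332: 19 days.
Residual: 259 days.
Total: 259 days.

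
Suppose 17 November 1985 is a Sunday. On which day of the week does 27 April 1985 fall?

Count forward from the earlier date (April 27, 1985) to the later (November 17, 1985):
April 1985: 30 − 27 = 3 days remain.
Then May (31), June (30), July (31), August (31), September (30), October (31): 31 + 30 + 31 + 31 + 30 + 31 = 184 days.
November 1–17, 1985: 17 days.
Total: 3 + 184 + 17 = 204 days.
204 mod 7 = 1, so 1 day before Sunday is Saturday.

Saturday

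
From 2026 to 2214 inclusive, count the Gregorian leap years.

45

Years divisible by 4: 2028, 2032, …, 2212 — 47 in all.
Of these, 2100, 2200 are divisible by 100 but not 400, so not leap.
Leap years: 47 − 2 = 45.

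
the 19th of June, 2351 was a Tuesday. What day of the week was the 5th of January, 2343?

Tuesday

Count forward from the earlier date (January 5, 2343) to the later (June 19, 2351):
From January 5, 2343 to January 5, 2351: 8 years, of which 2 contain a Feb 29 — 6×365 + 2×366 = 2922 days.
January 2351: 31 − 5 = 26 days remain.
Then February 2351 (28), March (31), April (30), May (31): 28 + 31 + 30 + 31 = 120 days.
June 1–19, 2351: 19 days.
Residual: 165 days.
Total: 3087 days.
3087 is a multiple of 7, so the 5th of January, 2343 falls on the same weekday: Tuesday.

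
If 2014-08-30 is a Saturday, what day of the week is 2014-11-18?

August 2014: 31 − 30 = 1 day remains.
Then September (30), October (31): 30 + 31 = 61 days.
November 1–18, 2014: 18 days.
Total: 1 + 61 + 18 = 80 days.
80 mod 7 = 3, so 3 days after Saturday is Tuesday.

Tuesday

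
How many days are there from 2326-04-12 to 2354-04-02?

Day-of-year of April 12, 2326: 102.
Day-of-year of April 2, 2354: 92.
2326 has 365 days, so 365 − 102 = 263 days remain in 2326.
Full years 2327–2353: 20 common + 7 leap = 20×365 + 7×366 = 9862 days.
Total: 263 + 9862 + 92 = 10217 days.

10217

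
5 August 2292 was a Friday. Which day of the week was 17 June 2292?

Friday

Count forward from the earlier date (June 17, 2292) to the later (August 5, 2292):
June 2292: 30 − 17 = 13 days remain.
Then July (31): 31 days.
August 1–5, 2292: 5 days.
Total: 13 + 31 + 5 = 49 days.
49 is a multiple of 7, so 17 June 2292 falls on the same weekday: Friday.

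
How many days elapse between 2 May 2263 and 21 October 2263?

172

May 2263: 31 − 2 = 29 days remain.
Then June (30), July (31), August (31), September (30): 30 + 31 + 31 + 30 = 122 days.
October 1–21, 2263: 21 days.
Total: 29 + 122 + 21 = 172 days.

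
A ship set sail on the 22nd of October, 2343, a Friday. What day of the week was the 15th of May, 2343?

Saturday

Count forward from the earlier date (May 15, 2343) to the later (October 22, 2343):
May 2343: 31 − 15 = 16 days remain.
Then June (30), July (31), August (31), September (30): 30 + 31 + 31 + 30 = 122 days.
October 1–22, 2343: 22 days.
Total: 16 + 122 + 22 = 160 days.
160 mod 7 = 6, so 6 days before Friday is Saturday.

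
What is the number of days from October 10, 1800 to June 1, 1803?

Day-of-year of October 10, 1800: 283.
Day-of-year of June 1, 1803: 152.
1800 has 365 days, so 365 − 283 = 82 days remain in 1800.
Full years: 1801: 365; 1802: 365. Sum = 730.
Total: 82 + 730 + 152 = 964 days.

964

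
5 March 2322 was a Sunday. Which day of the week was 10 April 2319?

Thursday

Count forward from the earlier date (April 10, 2319) to the later (March 5, 2322):
Day-of-year of April 10, 2319: 100.
Day-of-year of March 5, 2322: 64.
2319 has 365 days, so 365 − 100 = 265 days remain in 2319.
Full years: 2320: 366; 2321: 365. Sum = 731.
Total: 265 + 731 + 64 = 1060 days.
1060 mod 7 = 3, so 3 days before Sunday is Thursday.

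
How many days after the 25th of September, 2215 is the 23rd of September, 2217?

September 25, 2215 → September 25, 2216: 366 days (2216 is a leap year).
September 2216: 30 − 25 = 5 days remain.
Then 11 full months totalling 335 days.
September 1–23, 2217: 23 days.
Residual: 363 days.
Total: 729 days.

729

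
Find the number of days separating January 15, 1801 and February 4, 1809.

From January 15, 1801 to January 15, 1809: 8 years, of which 2 contain a Feb 29 — 6×365 + 2×366 = 2922 days.
January 1809: 31 − 15 = 16 days remain.
February 1–4, 1809: 4 days (1809 is not a leap year).
Residual: 20 days.
Total: 2942 days.

2942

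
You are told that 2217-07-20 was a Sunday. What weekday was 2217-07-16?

Wednesday

Count forward from the earlier date (July 16, 2217) to the later (July 20, 2217):
Within July 2217: 20 − 16 = 4 days.
4 mod 7 = 4, so 4 days before Sunday is Wednesday.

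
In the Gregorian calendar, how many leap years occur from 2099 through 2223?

Years divisible by 4: 2100, 2104, …, 2220 — 31 in all.
Of these, 2100, 2200 are divisible by 100 but not 400, so not leap.
Leap years: 31 − 2 = 29.

29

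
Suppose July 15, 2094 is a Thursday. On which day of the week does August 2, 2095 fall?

July 2094: 31 − 15 = 16 days remain.
Then 12 full months totalling 365 days.
August 1–2, 2095: 2 days.
Total: 16 + 365 + 2 = 383 days.
383 mod 7 = 5, so 5 days after Thursday is Tuesday.

Tuesday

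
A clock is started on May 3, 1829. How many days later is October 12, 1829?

May 1829: 31 − 3 = 28 days remain.
Then June (30), July (31), August (31), September (30): 30 + 31 + 31 + 30 = 122 days.
October 1–12, 1829: 12 days.
Total: 28 + 122 + 12 = 162 days.

162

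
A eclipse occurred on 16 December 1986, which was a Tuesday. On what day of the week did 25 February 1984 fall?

Count forward from the earlier date (February 25, 1984) to the later (December 16, 1986):
February 25, 1984 → February 25, 1985: 366 days (1984 is a leap year).
February 25, 1985 → February 25, 1986: 365 days.
February 1986: 28 − 25 = 3 days remain (1986 is not a leap year, so February has 28 days).
Then 9 full months totalling 275 days.
December 1–16, 1986: 16 days.
Residual: 294 days.
Total: 1025 days.
1025 mod 7 = 3, so 3 days before Tuesday is Saturday.

Saturday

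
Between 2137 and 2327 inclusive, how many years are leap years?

Years divisible by 4: 2140, 2144, …, 2324 — 47 in all.
Of these, 2200, 2300 are divisible by 100 but not 400, so not leap.
Leap years: 47 − 2 = 45.

45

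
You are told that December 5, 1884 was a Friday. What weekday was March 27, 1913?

Day-of-year of December 5, 1884: 340.
Day-of-year of March 27, 1913: 86.
1884 has 366 days, so 366 − 340 = 26 days remain in 1884.
Full years 1885–1912: 22 common + 6 leap = 22×365 + 6×366 = 10226 days.
Total: 26 + 10226 + 86 = 10338 days.
10338 mod 7 = 6, so 6 days after Friday is Thursday.

Thursday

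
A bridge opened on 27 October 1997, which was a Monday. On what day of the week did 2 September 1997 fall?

Tuesday

Count forward from the earlier date (September 2, 1997) to the later (October 27, 1997):
September 1997: 30 − 2 = 28 days remain.
October 1–27, 1997: 27 days.
Total: 28 + 27 = 55 days.
55 mod 7 = 6, so 6 days before Monday is Tuesday.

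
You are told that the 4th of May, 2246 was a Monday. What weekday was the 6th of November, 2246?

Friday

May 2246: 31 − 4 = 27 days remain.
Then June (30), July (31), August (31), September (30), October (31): 30 + 31 + 31 + 30 + 31 = 153 days.
November 1–6, 2246: 6 days.
Total: 27 + 153 + 6 = 186 days.
186 mod 7 = 4, so 4 days after Monday is Friday.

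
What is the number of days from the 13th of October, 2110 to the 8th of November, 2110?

October 2110: 31 − 13 = 18 days remain.
November 1–8, 2110: 8 days.
Total: 18 + 8 = 26 days.

26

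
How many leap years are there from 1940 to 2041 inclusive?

26

Years divisible by 4: 1940, 1944, …, 2040 — 26 in all.
2000 is divisible by 400, so still leap.
No century exceptions apply. Count: 26.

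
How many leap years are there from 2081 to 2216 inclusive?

32

Years divisible by 4: 2084, 2088, …, 2216 — 34 in all.
Of these, 2100, 2200 are divisible by 100 but not 400, so not leap.
Leap years: 34 − 2 = 32.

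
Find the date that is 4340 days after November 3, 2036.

September 21, 2048

Count 4340 days after November 3, 2036:
From November 3, 2036 to November 3, 2047: 11 years, of which 2 contain a Feb 29 — 9×365 + 2×366 = 4017 days.
November 2047: 30 − 3 = 27 days remain.
Then 9 full months totalling 275 days.
September 1–21, 2048: 21 days.
Residual: 323 days.
Total: 4340 days.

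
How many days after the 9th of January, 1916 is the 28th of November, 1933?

Day-of-year of January 9, 1916: 9.
Day-of-year of November 28, 1933: 332.
1916 has 366 days, so 366 − 9 = 357 days remain in 1916.
Full years 1917–1932: 12 common + 4 leap = 12×365 + 4×366 = 5844 days.
Total: 357 + 5844 + 332 = 6533 days.

6533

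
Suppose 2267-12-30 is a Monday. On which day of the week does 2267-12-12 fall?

Count forward from the earlier date (December 12, 2267) to the later (December 30, 2267):
Within December 2267: 30 − 12 = 18 days.
18 mod 7 = 4, so 4 days before Monday is Thursday.

Thursday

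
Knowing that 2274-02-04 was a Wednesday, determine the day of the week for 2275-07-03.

Day-of-year of February 4, 2274: 35.
Day-of-year of July 3, 2275: 184.
2274 has 365 days, so 365 − 35 = 330 days remain in 2274.
Total: 330 + 184 = 514 days.
514 mod 7 = 3, so 3 days after Wednesday is Saturday.

Saturday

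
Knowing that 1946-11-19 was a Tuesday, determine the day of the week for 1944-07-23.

Count forward from the earlier date (July 23, 1944) to the later (November 19, 1946):
July 23, 1944 → July 23, 1945: 365 days.
July 23, 1945 → July 23, 1946: 365 days.
July 1946: 31 − 23 = 8 days remain.
Then August (31), September (30), October (31): 31 + 30 + 31 = 92 days.
November 1–19, 1946: 19 days.
Residual: 119 days.
Total: 849 days.
849 mod 7 = 2, so 2 days before Tuesday is Sunday.

Sunday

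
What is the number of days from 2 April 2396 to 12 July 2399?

April 2, 2396 → April 2, 2397: 365 days.
April 2, 2397 → April 2, 2398: 365 days.
April 2, 2398 → April 2, 2399: 365 days.
April 2399: 30 − 2 = 28 days remain.
Then May (31), June (30): 31 + 30 = 61 days.
July 1–12, 2399: 12 days.
Residual: 101 days.
Total: 1196 days.

1196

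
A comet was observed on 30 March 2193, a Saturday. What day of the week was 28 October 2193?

Monday

March 2193: 31 − 30 = 1 day remains.
Then April (30), May (31), June (30), July (31), August (31), September (30): 30 + 31 + 30 + 31 + 31 + 30 = 183 days.
October 1–28, 2193: 28 days.
Total: 1 + 183 + 28 = 212 days.
212 mod 7 = 2, so 2 days after Saturday is Monday.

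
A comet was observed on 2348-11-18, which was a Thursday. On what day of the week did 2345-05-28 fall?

Monday

Count forward from the earlier date (May 28, 2345) to the later (November 18, 2348):
May 28, 2345 → May 28, 2346: 365 days.
May 28, 2346 → May 28, 2347: 365 days.
May 28, 2347 → May 28, 2348: 366 days (2348 is a leap year).
May 2348: 31 − 28 = 3 days remain.
Then June (30), July (31), August (31), September (30), October (31): 30 + 31 + 31 + 30 + 31 = 153 days.
November 1–18, 2348: 18 days.
Residual: 174 days.
Total: 1270 days.
1270 mod 7 = 3, so 3 days before Thursday is Monday.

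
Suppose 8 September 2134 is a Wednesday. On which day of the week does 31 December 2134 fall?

September 2134: 30 − 8 = 22 days remain.
Then October (31), November (30): 31 + 30 = 61 days.
December 1–31, 2134: 31 days.
Total: 22 + 61 + 31 = 114 days.
114 mod 7 = 2, so 2 days after Wednesday is Friday.

Friday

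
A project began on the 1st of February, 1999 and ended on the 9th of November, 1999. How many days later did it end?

281

February 1999: 28 − 1 = 27 days remain (1999 is not a leap year, so February has 28 days).
Then March (31), April (30), May (31), June (30), July (31), August (31), September (30), October (31): 31 + 30 + 31 + 30 + 31 + 31 + 30 + 31 = 245 days.
November 1–9, 1999: 9 days.
Total: 27 + 245 + 9 = 281 days.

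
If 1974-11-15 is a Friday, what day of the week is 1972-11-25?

Saturday

Count forward from the earlier date (November 25, 1972) to the later (November 15, 1974):
November 1972: 30 − 25 = 5 days remain.
Then 23 full months totalling 700 days.
November 1–15, 1974: 15 days.
Total: 5 + 700 + 15 = 720 days.
720 mod 7 = 6, so 6 days before Friday is Saturday.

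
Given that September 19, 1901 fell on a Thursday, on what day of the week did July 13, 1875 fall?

Count forward from the earlier date (July 13, 1875) to the later (September 19, 1901):
Day-of-year of July 13, 1875: 194.
Day-of-year of September 19, 1901: 262.
1875 has 365 days, so 365 − 194 = 171 days remain in 1875.
Full years 1876–1900: 19 common + 6 leap = 19×365 + 6×366 = 9131 days.
Total: 171 + 9131 + 262 = 9564 days.
9564 mod 7 = 2, so 2 days before Thursday is Tuesday.

Tuesday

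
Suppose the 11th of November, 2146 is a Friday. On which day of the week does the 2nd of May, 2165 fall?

Day-of-year of November 11, 2146: 315.
Day-of-year of May 2, 2165: 122.
2146 has 365 days, so 365 − 315 = 50 days remain in 2146.
Full years 2147–2164: 13 common + 5 leap = 13×365 + 5×366 = 6575 days.
Total: 50 + 6575 + 122 = 6747 days.
6747 mod 7 = 6, so 6 days after Friday is Thursday.

Thursday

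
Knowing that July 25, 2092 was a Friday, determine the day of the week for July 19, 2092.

Saturday

Count forward from the earlier date (July 19, 2092) to the later (July 25, 2092):
Within July 2092: 25 − 19 = 6 days.
6 mod 7 = 6, so 6 days before Friday is Saturday.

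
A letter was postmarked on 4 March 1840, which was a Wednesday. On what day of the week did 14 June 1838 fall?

Count forward from the earlier date (June 14, 1838) to the later (March 4, 1840):
June 14, 1838 → June 14, 1839: 365 days.
June 1839: 30 − 14 = 16 days remain.
Then July (31), August (31), September (30), October (31), November (30), December (31), January (31), February 1840 (29): 31 + 31 + 30 + 31 + 30 + 31 + 31 + 29 = 244 days.
March 1–4, 1840: 4 days.
Residual: 264 days.
Total: 629 days.
629 mod 7 = 6, so 6 days before Wednesday is Thursday.

Thursday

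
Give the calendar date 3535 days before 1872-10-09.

1863-02-04

Count 3535 days before October 9, 1872:
From February 4, 1863 to February 4, 1872: 9 years, of which 2 contain a Feb 29 — 7×365 + 2×366 = 3287 days.
February 1872: 29 − 4 = 25 days remain (1872 is a leap year, so February has 29 days).
Then March (31), April (30), May (31), June (30), July (31), August (31), September (30): 31 + 30 + 31 + 30 + 31 + 31 + 30 = 214 days.
October 1–9, 1872: 9 days.
Residual: 248 days.
Total: 3535 days.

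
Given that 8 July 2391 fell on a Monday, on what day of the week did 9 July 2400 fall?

From July 8, 2391 to July 8, 2400: 9 years, of which 3 contain a Feb 29 — 6×365 + 3×366 = 3288 days.
(2400 is a leap year (divisible by 400).)
Within July 2400: 9 − 8 = 1 day.
Total: 3289 days.
3289 mod 7 = 6, so 6 days after Monday is Sunday.

Sunday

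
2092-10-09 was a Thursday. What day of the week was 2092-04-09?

Count forward from the earlier date (April 9, 2092) to the later (October 9, 2092):
April 2092: 30 − 9 = 21 days remain.
Then May (31), June (30), July (31), August (31), September (30): 31 + 30 + 31 + 31 + 30 = 153 days.
October 1–9, 2092: 9 days.
Total: 21 + 153 + 9 = 183 days.
183 mod 7 = 1, so 1 day before Thursday is Wednesday.

Wednesday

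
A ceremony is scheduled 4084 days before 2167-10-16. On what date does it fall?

2156-08-10

Count 4084 days before October 16, 2167:
Day-of-year of August 10, 2156: 223.
Day-of-year of October 16, 2167: 289.
2156 has 366 days, so 366 − 223 = 143 days remain in 2156.
Full years 2157–2166: 8 common + 2 leap = 8×365 + 2×366 = 3652 days.
Total: 143 + 3652 + 289 = 4084 days.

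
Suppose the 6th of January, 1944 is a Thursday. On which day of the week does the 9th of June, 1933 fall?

Count forward from the earlier date (June 9, 1933) to the later (January 6, 1944):
From June 9, 1933 to June 9, 1943: 10 years, of which 2 contain a Feb 29 — 8×365 + 2×366 = 3652 days.
June 1943: 30 − 9 = 21 days remain.
Then July (31), August (31), September (30), October (31), November (30), December (31): 31 + 31 + 30 + 31 + 30 + 31 = 184 days.
January 1–6, 1944: 6 days.
Residual: 211 days.
Total: 3863 days.
3863 mod 7 = 6, so 6 days before Thursday is Friday.

Friday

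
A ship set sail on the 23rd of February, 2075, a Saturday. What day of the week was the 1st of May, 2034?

Monday

Count forward from the earlier date (May 1, 2034) to the later (February 23, 2075):
From May 1, 2034 to May 1, 2074: 40 years, of which 10 contain a Feb 29 — 30×365 + 10×366 = 14610 days.
May 2074: 31 − 1 = 30 days remain.
Then June (30), July (31), August (31), September (30), October (31), November (30), December (31), January (31): 30 + 31 + 31 + 30 + 31 + 30 + 31 + 31 = 245 days.
February 1–23, 2075: 23 days (2075 is not a leap year).
Residual: 298 days.
Total: 14908 days.
14908 mod 7 = 5, so 5 days before Saturday is Monday.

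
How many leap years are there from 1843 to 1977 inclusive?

33

Years divisible by 4: 1844, 1848, …, 1976 — 34 in all.
Of these, 1900 is divisible by 100 but not 400, so not leap.
Leap years: 34 − 1 = 33.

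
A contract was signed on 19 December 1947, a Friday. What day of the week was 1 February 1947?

Saturday

Count forward from the earlier date (February 1, 1947) to the later (December 19, 1947):
February 1947: 28 − 1 = 27 days remain (1947 is not a leap year, so February has 28 days).
Then 9 full months totalling 275 days.
December 1–19, 1947: 19 days.
Total: 27 + 275 + 19 = 321 days.
321 mod 7 = 6, so 6 days before Friday is Saturday.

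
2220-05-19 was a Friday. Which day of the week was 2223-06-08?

Sunday

Day-of-year of May 19, 2220: 140.
Day-of-year of June 8, 2223: 159.
2220 has 366 days, so 366 − 140 = 226 days remain in 2220.
Full years: 2221: 365; 2222: 365. Sum = 730.
Total: 226 + 730 + 159 = 1115 days.
1115 mod 7 = 2, so 2 days after Friday is Sunday.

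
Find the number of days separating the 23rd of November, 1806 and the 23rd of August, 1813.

Day-of-year of November 23, 1806: 327.
Day-of-year of August 23, 1813: 235.
1806 has 365 days, so 365 − 327 = 38 days remain in 1806.
Full years: 1807: 365; 1808: 366; 1809: 365; 1810: 365; 1811: 365; 1812: 366. Sum = 2192.
Total: 38 + 2192 + 235 = 2465 days.

2465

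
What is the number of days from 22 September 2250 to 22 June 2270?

From September 22, 2250 to September 22, 2269: 19 years, of which 5 contain a Feb 29 — 14×365 + 5×366 = 6940 days.
September 2269: 30 − 22 = 8 days remain.
Then October (31), November (30), December (31), January (31), February 2270 (28), March (31), April (30), May (31): 31 + 30 + 31 + 31 + 28 + 31 + 30 + 31 = 243 days.
June 1–22, 2270: 22 days.
Residual: 273 days.
Total: 7213 days.

7213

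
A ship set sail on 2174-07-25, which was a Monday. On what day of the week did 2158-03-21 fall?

Count forward from the earlier date (March 21, 2158) to the later (July 25, 2174):
From March 21, 2158 to March 21, 2174: 16 years, of which 4 contain a Feb 29 — 12×365 + 4×366 = 5844 days.
March 2174: 31 − 21 = 10 days remain.
Then April (30), May (31), June (30): 30 + 31 + 30 = 91 days.
July 1–25, 2174: 25 days.
Residual: 126 days.
Total: 5970 days.
5970 mod 7 = 6, so 6 days before Monday is Tuesday.

Tuesday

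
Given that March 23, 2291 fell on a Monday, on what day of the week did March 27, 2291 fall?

Within March 2291: 27 − 23 = 4 days.
4 mod 7 = 4, so 4 days after Monday is Friday.

Friday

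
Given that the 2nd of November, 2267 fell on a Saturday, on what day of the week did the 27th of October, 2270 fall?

Thursday

Day-of-year of November 2, 2267: 306.
Day-of-year of October 27, 2270: 300.
2267 has 365 days, so 365 − 306 = 59 days remain in 2267.
Full years: 2268: 366; 2269: 365. Sum = 731.
Total: 59 + 731 + 300 = 1090 days.
1090 mod 7 = 5, so 5 days after Saturday is Thursday.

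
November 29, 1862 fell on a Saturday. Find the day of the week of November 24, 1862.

Monday

Count forward from the earlier date (November 24, 1862) to the later (November 29, 1862):
Within November 1862: 29 − 24 = 5 days.
5 mod 7 = 5, so 5 days before Saturday is Monday.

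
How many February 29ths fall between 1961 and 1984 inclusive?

6

Years divisible by 4 in [1961, 1984]: 1964, 1968, 1972, 1976, 1980, 1984.
No century exceptions apply. Count: 6.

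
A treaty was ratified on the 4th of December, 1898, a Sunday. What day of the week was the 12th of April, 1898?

Count forward from the earlier date (April 12, 1898) to the later (December 4, 1898):
April 1898: 30 − 12 = 18 days remain.
Then May (31), June (30), July (31), August (31), September (30), October (31), November (30): 31 + 30 + 31 + 31 + 30 + 31 + 30 = 214 days.
December 1–4, 1898: 4 days.
Total: 18 + 214 + 4 = 236 days.
236 mod 7 = 5, so 5 days before Sunday is Tuesday.

Tuesday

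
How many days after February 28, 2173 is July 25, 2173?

February 2173: 28 − 28 = 0 days remain (2173 is not a leap year, so February has 28 days).
Then March (31), April (30), May (31), June (30): 31 + 30 + 31 + 30 = 122 days.
July 1–25, 2173: 25 days.
Total: 0 + 122 + 25 = 147 days.

147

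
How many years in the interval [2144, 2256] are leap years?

28

Years divisible by 4: 2144, 2148, …, 2256 — 29 in all.
Of these, 2200 is divisible by 100 but not 400, so not leap.
Leap years: 29 − 1 = 28.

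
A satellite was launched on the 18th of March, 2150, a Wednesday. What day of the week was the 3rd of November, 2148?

Sunday

Count forward from the earlier date (November 3, 2148) to the later (March 18, 2150):
November 3, 2148 → November 3, 2149: 365 days.
November 2149: 30 − 3 = 27 days remain.
Then December (31), January (31), February 2150 (28): 31 + 31 + 28 = 90 days.
March 1–18, 2150: 18 days.
Residual: 135 days.
Total: 500 days.
500 mod 7 = 3, so 3 days before Wednesday is Sunday.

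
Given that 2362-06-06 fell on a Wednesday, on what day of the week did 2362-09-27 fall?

Thursday

June 2362: 30 − 6 = 24 days remain.
Then July (31), August (31): 31 + 31 = 62 days.
September 1–27, 2362: 27 days.
Total: 24 + 62 + 27 = 113 days.
113 mod 7 = 1, so 1 day after Wednesday is Thursday.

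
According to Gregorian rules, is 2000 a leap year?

Yes

2000 is a leap year (divisible by 400).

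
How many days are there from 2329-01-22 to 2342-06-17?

From January 22, 2329 to January 22, 2342: 13 years, of which 3 contain a Feb 29 — 10×365 + 3×366 = 4748 days.
January 2342: 31 − 22 = 9 days remain.
Then February 2342 (28), March (31), April (30), May (31): 28 + 31 + 30 + 31 = 120 days.
June 1–17, 2342: 17 days.
Residual: 146 days.
Total: 4894 days.

4894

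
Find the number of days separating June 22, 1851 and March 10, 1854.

992

Day-of-year of June 22, 1851: 173.
Day-of-year of March 10, 1854: 69.
1851 has 365 days, so 365 − 173 = 192 days remain in 1851.
Full years: 1852: 366; 1853: 365. Sum = 731.
Total: 192 + 731 + 69 = 992 days.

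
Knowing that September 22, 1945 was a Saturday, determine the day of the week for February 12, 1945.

Count forward from the earlier date (February 12, 1945) to the later (September 22, 1945):
February 1945: 28 − 12 = 16 days remain (1945 is not a leap year, so February has 28 days).
Then March (31), April (30), May (31), June (30), July (31), August (31): 31 + 30 + 31 + 30 + 31 + 31 = 184 days.
September 1–22, 1945: 22 days.
Total: 16 + 184 + 22 = 222 days.
222 mod 7 = 5, so 5 days before Saturday is Monday.

Monday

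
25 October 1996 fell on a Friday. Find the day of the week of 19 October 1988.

Count forward from the earlier date (October 19, 1988) to the later (October 25, 1996):
Day-of-year of October 19, 1988: 293.
Day-of-year of October 25, 1996: 299.
1988 has 366 days, so 366 − 293 = 73 days remain in 1988.
Full years 1989–1995: 6 common + 1 leap = 6×365 + 1×366 = 2556 days.
Total: 73 + 2556 + 299 = 2928 days.
2928 mod 7 = 2, so 2 days before Friday is Wednesday.

Wednesday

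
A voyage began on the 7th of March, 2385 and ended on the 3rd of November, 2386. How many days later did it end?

606

March 2385: 31 − 7 = 24 days remain.
Then 19 full months totalling 579 days.
November 1–3, 2386: 3 days.
Total: 24 + 579 + 3 = 606 days.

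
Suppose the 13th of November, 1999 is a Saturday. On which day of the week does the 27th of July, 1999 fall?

Count forward from the earlier date (July 27, 1999) to the later (November 13, 1999):
July 1999: 31 − 27 = 4 days remain.
Then August (31), September (30), October (31): 31 + 30 + 31 = 92 days.
November 1–13, 1999: 13 days.
Total: 4 + 92 + 13 = 109 days.
109 mod 7 = 4, so 4 days before Saturday is Tuesday.

Tuesday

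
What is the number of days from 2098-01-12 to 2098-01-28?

Within January 2098: 28 − 12 = 16 days.

16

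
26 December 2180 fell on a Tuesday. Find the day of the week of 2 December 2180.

Count forward from the earlier date (December 2, 2180) to the later (December 26, 2180):
Within December 2180: 26 − 2 = 24 days.
24 mod 7 = 3, so 3 days before Tuesday is Saturday.

Saturday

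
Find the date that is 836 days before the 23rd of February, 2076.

the 9th of November, 2073

Count 836 days before February 23, 2076:
Day-of-year of November 9, 2073: 313.
Day-of-year of February 23, 2076: 54.
2073 has 365 days, so 365 − 313 = 52 days remain in 2073.
Full years: 2074: 365; 2075: 365. Sum = 730.
Total: 52 + 730 + 54 = 836 days.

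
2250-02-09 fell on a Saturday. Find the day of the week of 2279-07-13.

From February 9, 2250 to February 9, 2279: 29 years, of which 7 contain a Feb 29 — 22×365 + 7×366 = 10592 days.
February 2279: 28 − 9 = 19 days remain (2279 is not a leap year, so February has 28 days).
Then March (31), April (30), May (31), June (30): 31 + 30 + 31 + 30 = 122 days.
July 1–13, 2279: 13 days.
Residual: 154 days.
Total: 10746 days.
10746 mod 7 = 1, so 1 day after Saturday is Sunday.

Sunday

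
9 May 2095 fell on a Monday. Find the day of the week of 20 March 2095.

Count forward from the earlier date (March 20, 2095) to the later (May 9, 2095):
March 2095: 31 − 20 = 11 days remain.
Then April (30): 30 days.
May 1–9, 2095: 9 days.
Total: 11 + 30 + 9 = 50 days.
50 mod 7 = 1, so 1 day before Monday is Sunday.

Sunday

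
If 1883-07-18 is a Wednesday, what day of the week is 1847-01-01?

Count forward from the earlier date (January 1, 1847) to the later (July 18, 1883):
From January 1, 1847 to January 1, 1883: 36 years, of which 9 contain a Feb 29 — 27×365 + 9×366 = 13149 days.
January 1883: 31 − 1 = 30 days remain.
Then February 1883 (28), March (31), April (30), May (31), June (30): 28 + 31 + 30 + 31 + 30 = 150 days.
July 1–18, 1883: 18 days.
Residual: 198 days.
Total: 13347 days.
13347 mod 7 = 5, so 5 days before Wednesday is Friday.

Friday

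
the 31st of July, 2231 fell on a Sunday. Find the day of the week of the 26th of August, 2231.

July 2231: 31 − 31 = 0 days remain.
August 1–26, 2231: 26 days.
Total: 0 + 26 = 26 days.
26 mod 7 = 5, so 5 days after Sunday is Friday.

Friday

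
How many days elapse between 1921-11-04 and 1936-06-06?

From November 4, 1921 to November 4, 1935: 14 years, of which 3 contain a Feb 29 — 11×365 + 3×366 = 5113 days.
November 1935: 30 − 4 = 26 days remain.
Then December (31), January (31), February 1936 (29), March (31), April (30), May (31): 31 + 31 + 29 + 31 + 30 + 31 = 183 days.
June 1–6, 1936: 6 days.
Residual: 215 days.
Total: 5328 days.

5328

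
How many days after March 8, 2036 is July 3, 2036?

117

March 2036: 31 − 8 = 23 days remain.
Then April (30), May (31), June (30): 30 + 31 + 30 = 91 days.
July 1–3, 2036: 3 days.
Total: 23 + 91 + 3 = 117 days.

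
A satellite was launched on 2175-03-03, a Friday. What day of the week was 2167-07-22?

Count forward from the earlier date (July 22, 2167) to the later (March 3, 2175):
Day-of-year of July 22, 2167: 203.
Day-of-year of March 3, 2175: 62.
2167 has 365 days, so 365 − 203 = 162 days remain in 2167.
Full years 2168–2174: 5 common + 2 leap = 5×365 + 2×366 = 2557 days.
Total: 162 + 2557 + 62 = 2781 days.
2781 mod 7 = 2, so 2 days before Friday is Wednesday.

Wednesday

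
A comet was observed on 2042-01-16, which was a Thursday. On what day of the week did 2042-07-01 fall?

January 2042: 31 − 16 = 15 days remain.
Then February 2042 (28), March (31), April (30), May (31), June (30): 28 + 31 + 30 + 31 + 30 = 150 days.
July 1, 2042: 1 day.
Total: 15 + 150 + 1 = 166 days.
166 mod 7 = 5, so 5 days after Thursday is Tuesday.

Tuesday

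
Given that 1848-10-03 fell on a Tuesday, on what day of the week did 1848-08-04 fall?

Friday

Count forward from the earlier date (August 4, 1848) to the later (October 3, 1848):
August 1848: 31 − 4 = 27 days remain.
Then September (30): 30 days.
October 1–3, 1848: 3 days.
Total: 27 + 30 + 3 = 60 days.
60 mod 7 = 4, so 4 days before Tuesday is Friday.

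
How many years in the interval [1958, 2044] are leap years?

22

Years divisible by 4: 1960, 1964, …, 2044 — 22 in all.
2000 is divisible by 400, so still leap.
No century exceptions apply. Count: 22.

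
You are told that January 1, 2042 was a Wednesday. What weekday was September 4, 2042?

January 2042: 31 − 1 = 30 days remain.
Then February 2042 (28), March (31), April (30), May (31), June (30), July (31), August (31): 28 + 31 + 30 + 31 + 30 + 31 + 31 = 212 days.
September 1–4, 2042: 4 days.
Total: 30 + 212 + 4 = 246 days.
246 mod 7 = 1, so 1 day after Wednesday is Thursday.

Thursday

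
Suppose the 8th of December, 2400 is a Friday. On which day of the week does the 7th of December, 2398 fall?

Count forward from the earlier date (December 7, 2398) to the later (December 8, 2400):
Day-of-year of December 7, 2398: 341.
Day-of-year of December 8, 2400: 343.
2398 has 365 days, so 365 − 341 = 24 days remain in 2398.
Full years: 2399: 365. Sum = 365.
Total: 24 + 365 + 343 = 732 days.
732 mod 7 = 4, so 4 days before Friday is Monday.

Monday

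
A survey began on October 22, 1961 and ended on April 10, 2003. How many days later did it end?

15145

Day-of-year of October 22, 1961: 295.
Day-of-year of April 10, 2003: 100.
1961 has 365 days, so 365 − 295 = 70 days remain in 1961.
Full years 1962–2002: 31 common + 10 leap = 31×365 + 10×366 = 14975 days.
Total: 70 + 14975 + 100 = 15145 days.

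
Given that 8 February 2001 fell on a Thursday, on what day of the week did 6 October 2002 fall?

Sunday

Day-of-year of February 8, 2001: 39.
Day-of-year of October 6, 2002: 279.
2001 has 365 days, so 365 − 39 = 326 days remain in 2001.
Total: 326 + 279 = 605 days.
605 mod 7 = 3, so 3 days after Thursday is Sunday.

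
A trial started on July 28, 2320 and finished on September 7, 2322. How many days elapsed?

Day-of-year of July 28, 2320: 210.
Day-of-year of September 7, 2322: 250.
2320 has 366 days, so 366 − 210 = 156 days remain in 2320.
Full years: 2321: 365. Sum = 365.
Total: 156 + 365 + 250 = 771 days.

771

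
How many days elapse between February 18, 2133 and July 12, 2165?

From February 18, 2133 to February 18, 2165: 32 years, of which 8 contain a Feb 29 — 24×365 + 8×366 = 11688 days.
February 2165: 28 − 18 = 10 days remain (2165 is not a leap year, so February has 28 days).
Then March (31), April (30), May (31), June (30): 31 + 30 + 31 + 30 = 122 days.
July 1–12, 2165: 12 days.
Residual: 144 days.
Total: 11832 days.

11832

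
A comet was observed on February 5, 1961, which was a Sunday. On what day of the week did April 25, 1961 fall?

Tuesday

February 1961: 28 − 5 = 23 days remain (1961 is not a leap year, so February has 28 days).
Then March (31): 31 days.
April 1–25, 1961: 25 days.
Total: 23 + 31 + 25 = 79 days.
79 mod 7 = 2, so 2 days after Sunday is Tuesday.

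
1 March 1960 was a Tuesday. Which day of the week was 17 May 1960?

March 1960: 31 − 1 = 30 days remain.
Then April (30): 30 days.
May 1–17, 1960: 17 days.
Total: 30 + 30 + 17 = 77 days.
77 is a multiple of 7, so 17 May 1960 falls on the same weekday: Tuesday.

Tuesday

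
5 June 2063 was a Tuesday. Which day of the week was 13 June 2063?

Within June 2063: 13 − 5 = 8 days.
8 mod 7 = 1, so 1 day after Tuesday is Wednesday.

Wednesday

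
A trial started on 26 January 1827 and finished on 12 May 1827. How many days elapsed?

January 1827: 31 − 26 = 5 days remain.
Then February 1827 (28), March (31), April (30): 28 + 31 + 30 = 89 days.
May 1–12, 1827: 12 days.
Total: 5 + 89 + 12 = 106 days.

106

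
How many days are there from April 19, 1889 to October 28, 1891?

April 1889: 30 − 19 = 11 days remain.
Then 29 full months totalling 883 days.
October 1–28, 1891: 28 days.
Total: 11 + 883 + 28 = 922 days.

922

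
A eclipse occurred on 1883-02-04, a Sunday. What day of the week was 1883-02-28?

Within February 1883: 28 − 4 = 24 days.
24 mod 7 = 3, so 3 days after Sunday is Wednesday.

Wednesday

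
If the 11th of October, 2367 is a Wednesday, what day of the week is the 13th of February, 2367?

Monday

Count forward from the earlier date (February 13, 2367) to the later (October 11, 2367):
February 2367: 28 − 13 = 15 days remain (2367 is not a leap year, so February has 28 days).
Then March (31), April (30), May (31), June (30), July (31), August (31), September (30): 31 + 30 + 31 + 30 + 31 + 31 + 30 = 214 days.
October 1–11, 2367: 11 days.
Total: 15 + 214 + 11 = 240 days.
240 mod 7 = 2, so 2 days before Wednesday is Monday.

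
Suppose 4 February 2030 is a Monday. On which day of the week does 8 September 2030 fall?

Sunday

February 2030: 28 − 4 = 24 days remain (2030 is not a leap year, so February has 28 days).
Then March (31), April (30), May (31), June (30), July (31), August (31): 31 + 30 + 31 + 30 + 31 + 31 = 184 days.
September 1–8, 2030: 8 days.
Total: 24 + 184 + 8 = 216 days.
216 mod 7 = 6, so 6 days after Monday is Sunday.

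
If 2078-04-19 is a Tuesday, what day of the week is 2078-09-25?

Sunday

April 2078: 30 − 19 = 11 days remain.
Then May (31), June (30), July (31), August (31): 31 + 30 + 31 + 31 = 123 days.
September 1–25, 2078: 25 days.
Total: 11 + 123 + 25 = 159 days.
159 mod 7 = 5, so 5 days after Tuesday is Sunday.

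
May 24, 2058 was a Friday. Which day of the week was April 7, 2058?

Sunday

Count forward from the earlier date (April 7, 2058) to the later (May 24, 2058):
April 2058: 30 − 7 = 23 days remain.
May 1–24, 2058: 24 days.
Total: 23 + 24 = 47 days.
47 mod 7 = 5, so 5 days before Friday is Sunday.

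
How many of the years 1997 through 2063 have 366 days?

16

Years divisible by 4: 2000, 2004, …, 2060 — 16 in all.
2000 is divisible by 400, so still leap.
No century exceptions apply. Count: 16.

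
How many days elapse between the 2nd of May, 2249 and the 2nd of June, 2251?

761

May 2249: 31 − 2 = 29 days remain.
Then 24 full months totalling 730 days.
June 1–2, 2251: 2 days.
Total: 29 + 730 + 2 = 761 days.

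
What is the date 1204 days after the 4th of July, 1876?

the 21st of October, 1879

Count 1204 days after July 4, 1876:
Day-of-year of July 4, 1876: 186.
Day-of-year of October 21, 1879: 294.
1876 has 366 days, so 366 − 186 = 180 days remain in 1876.
Full years: 1877: 365; 1878: 365. Sum = 730.
Total: 180 + 730 + 294 = 1204 days.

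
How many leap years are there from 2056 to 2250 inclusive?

Years divisible by 4: 2056, 2060, …, 2248 — 49 in all.
Of these, 2100, 2200 are divisible by 100 but not 400, so not leap.
Leap years: 49 − 2 = 47.

47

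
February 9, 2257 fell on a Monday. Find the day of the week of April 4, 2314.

From February 9, 2257 to February 9, 2314: 57 years, of which 13 contain a Feb 29 — 44×365 + 13×366 = 20818 days.
(2300 is not a leap year (divisible by 100 but not 400).)
February 2314: 28 − 9 = 19 days remain (2314 is not a leap year, so February has 28 days).
Then March (31): 31 days.
April 1–4, 2314: 4 days.
Residual: 54 days.
Total: 20872 days.
20872 mod 7 = 5, so 5 days after Monday is Saturday.

Saturday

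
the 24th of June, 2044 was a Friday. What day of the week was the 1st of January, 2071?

Day-of-year of June 24, 2044: 176.
Day-of-year of January 1, 2071: 1.
2044 has 366 days, so 366 − 176 = 190 days remain in 2044.
Full years 2045–2070: 20 common + 6 leap = 20×365 + 6×366 = 9496 days.
Total: 190 + 9496 + 1 = 9687 days.
9687 mod 7 = 6, so 6 days after Friday is Thursday.

Thursday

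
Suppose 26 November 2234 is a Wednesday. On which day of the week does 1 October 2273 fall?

Day-of-year of November 26, 2234: 330.
Day-of-year of October 1, 2273: 274.
2234 has 365 days, so 365 − 330 = 35 days remain in 2234.
Full years 2235–2272: 28 common + 10 leap = 28×365 + 10×366 = 13880 days.
Total: 35 + 13880 + 274 = 14189 days.
14189 is a multiple of 7, so 1 October 2273 falls on the same weekday: Wednesday.

Wednesday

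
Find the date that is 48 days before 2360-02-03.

2359-12-17

Count 48 days before February 3, 2360:
Day-of-year of December 17, 2359: 351.
Day-of-year of February 3, 2360: 34.
2359 has 365 days, so 365 − 351 = 14 days remain in 2359.
Total: 14 + 34 = 48 days.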